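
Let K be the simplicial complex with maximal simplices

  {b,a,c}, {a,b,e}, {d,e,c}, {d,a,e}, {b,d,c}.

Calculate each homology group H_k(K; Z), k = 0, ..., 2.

H_0 = Z,  H_1 = Z,  H_2 = 0.

We work with the vertex ordering a < b < c < d < e. The simplices of K, each written with vertices in increasing order, are:

  0-simplices (5): a, b, c, d, e
  1-simplices (10): ab, ac, ad, ae, bc, bd, be, cd, ce, de
  2-simplices (5): abc, abe, ade, bcd, cde

Hence C_0 ≅ Z^5, C_1 ≅ Z^10, C_2 ≅ Z^5.

∂_1: C_1 → C_0 maps an edge to its endpoints' difference, ∂[p,q] = q − p.
This gives a 5×10 integer matrix of rank 4; reducing to Smith normal form yields diagonal entries (1,1,1,1).

The boundary map ∂_2: C_2 → C_1 maps a triangle to the signed sum of its edges. For instance
  ∂ade = de − ae + ad,
  ∂abe = be − ae + ab.
As a 10×5 matrix over Z this has rank 5, with invariant factors (1,1,1,1,1).

Now H_k = ker ∂_k / im ∂_{k+1}, so:

  H_0: rank C_0 − rank ∂_1 = 5 − 4 = 1, and the invariant factors of ∂_1 are all 1, so H_0 ≅ Z.
  H_1: rank ker ∂_1 − rank ∂_2 = (10 − 4) − 5 = 1, and the invariant factors of ∂_2 are all 1, so H_1 ≅ Z.
  H_2: rank ker ∂_2 − rank ∂_3 = (5 − 5) − 0 = 0, and there is no ∂_3, so H_2 ≅ 0.

As a check, the Euler characteristic is 5 − 10 + 5 = 0, which agrees with 1 − 1 + 0 = 0.
(K is a triangulation of the Möbius band.)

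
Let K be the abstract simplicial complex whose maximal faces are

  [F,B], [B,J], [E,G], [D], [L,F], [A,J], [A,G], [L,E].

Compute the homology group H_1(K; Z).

H_1 = Z.

We work with the vertex ordering A < B < D < E < F < G < J < L. The simplices of K, each written with vertices in increasing order, are:

  0-simplices (8): A, B, D, E, F, G, J, L
  1-simplices (7): AG, AJ, BF, BJ, EG, EL, FL

giving chain groups C_0 ≅ Z^8, C_1 ≅ Z^7.

∂_1: C_1 → C_0 sends each edge [p,q] (with p < q) to q − p. For instance
  ∂EG = G − E.
The resulting 8×7 matrix has rank 6, and its Smith normal form has invariant factors (1,1,1,1,1,1).

Now H_k = ker ∂_k / im ∂_{k+1}, so:

  H_1: rank ker ∂_1 − rank ∂_2 = (7 − 6) − 0 = 1, and there is no ∂_2, so H_1 ≅ Z.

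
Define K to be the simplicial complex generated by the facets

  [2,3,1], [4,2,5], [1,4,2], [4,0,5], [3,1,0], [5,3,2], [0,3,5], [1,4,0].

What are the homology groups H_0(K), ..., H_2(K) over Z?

Order the vertices as 0 < 1 < 2 < 3 < 4 < 5. Listing each simplex with vertices in this order, K has dimension 2 with simplices:

  0-simplices (6): [0], [1], [2], [3], [4], [5]
  1-simplices (12): [0,1], [0,3], [0,4], [0,5], [1,2], [1,3], [1,4], [2,3], [2,4], [2,5], [3,5], [4,5]
  2-simplices (8): [0,1,3], [0,1,4], [0,3,5], [0,4,5], [1,2,3], [1,2,4], [2,3,5], [2,4,5]

giving chain groups C_0 ≅ Z^6, C_1 ≅ Z^12, C_2 ≅ Z^8.

The boundary map ∂_1: C_1 → C_0 maps an edge to its endpoints' difference, ∂[p,q] = q − p.
The resulting 6×12 matrix has rank 5, and its Smith normal form has invariant factors (1,1,1,1,1).

Boundary ∂_2: C_2 → C_1 maps a triangle to the signed sum of its edges. For instance
  ∂[0,1,3] = [1,3] − [0,3] + [0,1],
  ∂[1,2,4] = [2,4] − [1,4] + [1,2].
The 12×8 boundary matrix has rank 7 and Smith normal form diag(1,1,1,1,1,1,1).

Now H_k = ker ∂_k / im ∂_{k+1}, so:

  H_0: rank C_0 − rank ∂_1 = 6 − 5 = 1, and the invariant factors of ∂_1 are all 1, so H_0 = Z.
  H_1: rank ker ∂_1 − rank ∂_2 = (12 − 5) − 7 = 0, and the invariant factors of ∂_2 are all 1, so H_1 = 0.
  H_2: rank ker ∂_2 − rank ∂_3 = (8 − 7) − 0 = 1, and there is no ∂_3, so H_2 = Z.

H_0 = Z,  H_1 = 0,  H_2 = Z.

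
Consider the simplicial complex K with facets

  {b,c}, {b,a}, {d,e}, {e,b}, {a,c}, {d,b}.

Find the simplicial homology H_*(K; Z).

Fix the vertex order a < b < c < d < e and write every simplex with vertices in increasing order. Then dim K = 1 and the simplices of K are:

  0-simplices (5): a, b, c, d, e
  1-simplices (6): ab, ac, bc, bd, be, de

Hence C_0 ≅ Z^5, C_1 ≅ Z^6.

∂_1: C_1 → C_0 is given by ∂[p,q] = [q] − [p].
As a 5×6 matrix over Z this has rank 4, with invariant factors (1,1,1,1).

Reading off H_k = ker ∂_k / im ∂_{k+1}:

  H_0: rank C_0 − rank ∂_1 = 5 − 4 = 1, and the invariant factors of ∂_1 are all 1, so H_0 = Z.
  H_1: rank ker ∂_1 − rank ∂_2 = (6 − 4) − 0 = 2, and there is no ∂_2, so H_1 = Z^2.

As a check, the Euler characteristic is 5 − 6 = -1, which agrees with 1 − 2 = -1.

H_0 = Z,  H_1 = Z^2.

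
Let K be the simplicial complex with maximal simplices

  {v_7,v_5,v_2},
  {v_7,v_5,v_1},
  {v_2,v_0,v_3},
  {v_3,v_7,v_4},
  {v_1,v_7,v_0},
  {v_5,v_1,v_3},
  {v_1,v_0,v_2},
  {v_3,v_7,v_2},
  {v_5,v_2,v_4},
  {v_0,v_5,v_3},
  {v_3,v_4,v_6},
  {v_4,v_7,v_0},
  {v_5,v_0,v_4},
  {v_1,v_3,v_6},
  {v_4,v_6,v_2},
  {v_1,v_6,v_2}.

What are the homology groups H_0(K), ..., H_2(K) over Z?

H_0 ≅ Z,  H_1 ≅ Z^2,  H_2 ≅ Z.

Take the total order v_0 < v_1 < v_2 < v_3 < v_4 < v_5 < v_6 < v_7 on the vertex set. Then K (dimension 2) consists of the simplices:

  0-simplices (8): [v_0], [v_1], [v_2], [v_3], [v_4], [v_5], [v_6], [v_7]
  1-simplices (24): (24 of them)
  2-simplices (16): (16 of them)

Hence C_0 ≅ Z^8, C_1 ≅ Z^24, C_2 ≅ Z^16.

Boundary ∂_1: C_1 → C_0 maps an edge to its endpoints' difference, ∂[p,q] = q − p. For instance
  ∂[v_0,v_1] = [v_1] − [v_0].
The resulting 8×24 matrix has rank 7, and its Smith normal form has invariant factors (1,1,1,1,1,1,1).

∂_2: C_2 → C_1 maps a triangle to the signed sum of its edges. For instance
  ∂[v_1,v_3,v_5] = [v_3,v_5] − [v_1,v_5] + [v_1,v_3],
  ∂[v_0,v_4,v_5] = [v_4,v_5] − [v_0,v_5] + [v_0,v_4].
The 24×16 boundary matrix has rank 15 and Smith normal form diag(1,1,1,1,1,1,1,1,1,1,1,1,1,1,1).

Reading off H_k = ker ∂_k / im ∂_{k+1}:

  H_0: rank C_0 − rank ∂_1 = 8 − 7 = 1, and the invariant factors of ∂_1 are all 1, so H_0 = Z.
  H_1: rank ker ∂_1 − rank ∂_2 = (24 − 7) − 15 = 2, and the invariant factors of ∂_2 are all 1, so H_1 = Z^2.
  H_2: rank ker ∂_2 − rank ∂_3 = (16 − 15) − 0 = 1, and there is no ∂_3, so H_2 = Z.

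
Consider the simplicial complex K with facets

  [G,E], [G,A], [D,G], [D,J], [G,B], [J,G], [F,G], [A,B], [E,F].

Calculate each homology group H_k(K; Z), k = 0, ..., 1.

H_0 = Z,  H_1 = Z^3.

Order the vertices as A < B < D < E < F < G < J. Listing each simplex with vertices in this order, K has dimension 1 with simplices:

  0-simplices (7): A, B, D, E, F, G, J
  1-simplices (9): AB, AG, BG, DG, DJ, EF, EG, FG, GJ

Hence C_0 ≅ Z^7, C_1 ≅ Z^9.

∂_1: C_1 → C_0 is given by ∂[p,q] = [q] − [p]. For instance
  ∂EF = F − E.
The resulting 7×9 matrix has rank 6, and its Smith normal form has invariant factors (1,1,1,1,1,1).

Now H_k = ker ∂_k / im ∂_{k+1}, so:

  H_0: rank C_0 − rank ∂_1 = 7 − 6 = 1, and the invariant factors of ∂_1 are all 1, so H_0 = Z.
  H_1: rank ker ∂_1 − rank ∂_2 = (9 − 6) − 0 = 3, and there is no ∂_2, so H_1 = Z^3.

(K is a triangulation of a wedge of 3 circles.)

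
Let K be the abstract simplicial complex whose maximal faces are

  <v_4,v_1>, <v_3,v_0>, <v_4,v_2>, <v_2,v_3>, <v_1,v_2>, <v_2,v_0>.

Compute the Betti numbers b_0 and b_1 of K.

b_0 = 1, b_1 = 2.

We work with the vertex ordering v_0 < v_1 < v_2 < v_3 < v_4. The simplices of K, each written with vertices in increasing order, are:

  0-simplices (5): [v_0], [v_1], [v_2], [v_3], [v_4]
  1-simplices (6): [v_0,v_2], [v_0,v_3], [v_1,v_2], [v_1,v_4], [v_2,v_3], [v_2,v_4]

Hence C_0 ≅ Z^5, C_1 ≅ Z^6.

The boundary map ∂_1: C_1 → C_0 maps an edge to its endpoints' difference, ∂[p,q] = q − p. For instance
  ∂[v_0,v_3] = [v_3] − [v_0].
The 5×6 boundary matrix has rank 4 and Smith normal form diag(1,1,1,1).

Now H_k = ker ∂_k / im ∂_{k+1}, so:

  H_0: rank C_0 − rank ∂_1 = 5 − 4 = 1, and the invariant factors of ∂_1 are all 1, so H_0 ≅ Z.
  H_1: rank ker ∂_1 − rank ∂_2 = (6 − 4) − 0 = 2, and there is no ∂_2, so H_1 ≅ Z^2.

(K is a triangulation of a wedge of 2 circles.)

Hence the Betti numbers are b_0 = 1, b_1 = 2.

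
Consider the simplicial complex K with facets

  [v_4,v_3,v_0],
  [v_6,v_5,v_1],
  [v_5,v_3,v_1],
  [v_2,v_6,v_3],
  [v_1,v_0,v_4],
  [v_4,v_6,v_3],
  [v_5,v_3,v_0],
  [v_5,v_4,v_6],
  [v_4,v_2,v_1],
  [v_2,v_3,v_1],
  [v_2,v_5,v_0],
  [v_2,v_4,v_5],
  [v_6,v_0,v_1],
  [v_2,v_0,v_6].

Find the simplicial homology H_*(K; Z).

H_0 ≅ Z,  H_1 ≅ Z^2,  H_2 ≅ Z.

Fix the vertex order v_0 < v_1 < v_2 < v_3 < v_4 < v_5 < v_6 and write every simplex with vertices in increasing order. Then dim K = 2 and the simplices of K are:

  0-simplices (7): [v_0], [v_1], [v_2], [v_3], [v_4], [v_5], [v_6]
  1-simplices (21): (21 of them)
  2-simplices (14): (14 of them)

so the chain groups are C_0 ≅ Z^7, C_1 ≅ Z^21, C_2 ≅ Z^14.

Boundary ∂_1: C_1 → C_0 is given by ∂[p,q] = [q] − [p]. For instance
  ∂[v_3,v_4] = [v_4] − [v_3].
The resulting 7×21 matrix has rank 6, and its Smith normal form has invariant factors (1,1,1,1,1,1).

∂_2: C_2 → C_1 sends each 2-simplex [p,q,r] to [q,r] − [p,r] + [p,q]. For instance
  ∂[v_0,v_1,v_6] = [v_1,v_6] − [v_0,v_6] + [v_0,v_1],
  ∂[v_1,v_5,v_6] = [v_5,v_6] − [v_1,v_6] + [v_1,v_5].
This gives a 21×14 integer matrix of rank 13; reducing to Smith normal form yields diagonal entries (1,1,1,1,1,1,1,1,1,1,1,1,1).

Computing H_k = (kernel of ∂_k) / (image of ∂_{k+1}):

  H_0: rank C_0 − rank ∂_1 = 7 − 6 = 1, and the invariant factors of ∂_1 are all 1, so H_0 = Z.
  H_1: rank ker ∂_1 − rank ∂_2 = (21 − 6) − 13 = 2, and the invariant factors of ∂_2 are all 1, so H_1 = Z^2.
  H_2: rank ker ∂_2 − rank ∂_3 = (14 − 13) − 0 = 1, and there is no ∂_3, so H_2 = Z.

As a check, the Euler characteristic is 7 − 21 + 14 = 0, which agrees with 1 − 2 + 1 = 0.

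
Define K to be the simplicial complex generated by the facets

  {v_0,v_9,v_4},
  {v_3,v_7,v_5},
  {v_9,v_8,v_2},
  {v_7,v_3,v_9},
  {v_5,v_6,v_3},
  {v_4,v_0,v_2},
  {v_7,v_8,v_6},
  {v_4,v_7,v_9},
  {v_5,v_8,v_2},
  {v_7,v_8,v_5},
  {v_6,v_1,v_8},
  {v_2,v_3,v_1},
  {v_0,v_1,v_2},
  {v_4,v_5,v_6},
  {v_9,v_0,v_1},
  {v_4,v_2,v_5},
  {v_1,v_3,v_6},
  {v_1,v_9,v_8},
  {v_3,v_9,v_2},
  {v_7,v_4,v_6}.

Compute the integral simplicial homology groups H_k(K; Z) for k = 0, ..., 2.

We work with the vertex ordering v_0 < v_1 < v_2 < v_3 < v_4 < v_5 < v_6 < v_7 < v_8 < v_9. The simplices of K, each written with vertices in increasing order, are:

  0-simplices (10): [v_0], [v_1], [v_2], [v_3], [v_4], [v_5], [v_6], [v_7], [v_8], [v_9]
  1-simplices (30): (30 of them)
  2-simplices (20): (20 of them)

giving chain groups C_0 ≅ Z^10, C_1 ≅ Z^30, C_2 ≅ Z^20.

Boundary ∂_1: C_1 → C_0 sends each edge [p,q] (with p < q) to q − p. For instance
  ∂[v_5,v_7] = [v_7] − [v_5].
This gives a 10×30 integer matrix of rank 9; reducing to Smith normal form yields diagonal entries (1,1,1,1,1,1,1,1,1).

∂_2: C_2 → C_1 sends each 2-simplex [p,q,r] to [q,r] − [p,r] + [p,q]. For instance
  ∂[v_0,v_1,v_9] = [v_1,v_9] − [v_0,v_9] + [v_0,v_1],
  ∂[v_4,v_6,v_7] = [v_6,v_7] − [v_4,v_7] + [v_4,v_6].
The 30×20 boundary matrix has rank 20 and Smith normal form diag(1,1,1,1,1,1,1,1,1,1,1,1,1,1,1,1,1,1,1,2).

Computing H_k = (kernel of ∂_k) / (image of ∂_{k+1}):

  H_0: rank C_0 − rank ∂_1 = 10 − 9 = 1, and the invariant factors of ∂_1 are all 1, so H_0 = Z.
  H_1: rank ker ∂_1 − rank ∂_2 = (30 − 9) − 20 = 1, and ∂_2 has invariant factor 2 > 1, so H_1 = Z ⊕ Z/2.
  H_2: rank ker ∂_2 − rank ∂_3 = (20 − 20) − 0 = 0, and there is no ∂_3, so H_2 = 0.

H_0 ≅ Z,  H_1 ≅ Z ⊕ Z/2,  H_2 = 0.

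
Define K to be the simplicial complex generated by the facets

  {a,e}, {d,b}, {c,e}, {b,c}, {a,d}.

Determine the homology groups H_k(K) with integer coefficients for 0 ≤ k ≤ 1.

Order the vertices as a < b < c < d < e. Listing each simplex with vertices in this order, K has dimension 1 with simplices:

  0-simplices (5): a, b, c, d, e
  1-simplices (5): ad, ae, bc, bd, ce

so the chain groups are C_0 ≅ Z^5, C_1 ≅ Z^5.

The boundary map ∂_1: C_1 → C_0 is given by ∂[p,q] = [q] − [p]. For instance
  ∂bc = c − b.
The 5×5 boundary matrix has rank 4 and Smith normal form diag(1,1,1,1).

Computing H_k = (kernel of ∂_k) / (image of ∂_{k+1}):

  H_0: rank C_0 − rank ∂_1 = 5 − 4 = 1, and the invariant factors of ∂_1 are all 1, so H_0 = Z.
  H_1: rank ker ∂_1 − rank ∂_2 = (5 − 4) − 0 = 1, and there is no ∂_2, so H_1 = Z.

As a check, the Euler characteristic is 5 − 5 = 0, which agrees with 1 − 1 = 0.

H_0 ≅ Z,  H_1 ≅ Z.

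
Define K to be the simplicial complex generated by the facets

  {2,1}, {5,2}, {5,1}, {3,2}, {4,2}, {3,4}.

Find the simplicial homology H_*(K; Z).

H_0 = Z,  H_1 = Z^2.

We work with the vertex ordering 1 < 2 < 3 < 4 < 5. The simplices of K, each written with vertices in increasing order, are:

  0-simplices (5): [1], [2], [3], [4], [5]
  1-simplices (6): [1,2], [1,5], [2,3], [2,4], [2,5], [3,4]

giving chain groups C_0 ≅ Z^5, C_1 ≅ Z^6.

The boundary map ∂_1: C_1 → C_0 maps an edge to its endpoints' difference, ∂[p,q] = q − p.
The resulting 5×6 matrix has rank 4, and its Smith normal form has invariant factors (1,1,1,1).

Reading off H_k = ker ∂_k / im ∂_{k+1}:

  H_0: rank C_0 − rank ∂_1 = 5 − 4 = 1, and the invariant factors of ∂_1 are all 1, so H_0 ≅ Z.
  H_1: rank ker ∂_1 − rank ∂_2 = (6 − 4) − 0 = 2, and there is no ∂_2, so H_1 ≅ Z^2.

As a check, the Euler characteristic is 5 − 6 = -1, which agrees with 1 − 2 = -1.
(K is a triangulation of a wedge of 2 circles.)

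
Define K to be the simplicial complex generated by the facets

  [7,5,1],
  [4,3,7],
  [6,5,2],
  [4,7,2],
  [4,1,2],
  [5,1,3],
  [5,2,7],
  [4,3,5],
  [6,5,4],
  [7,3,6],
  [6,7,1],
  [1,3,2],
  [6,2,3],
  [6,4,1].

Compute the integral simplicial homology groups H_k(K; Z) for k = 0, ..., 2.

Order the vertices as 1 < 2 < 3 < 4 < 5 < 6 < 7. Listing each simplex with vertices in this order, K has dimension 2 with simplices:

  0-simplices (7): [1], [2], [3], [4], [5], [6], [7]
  1-simplices (21): [1,2], [1,3], [1,4], [1,5], [1,6], [1,7], [2,3], [2,4], [2,5], [2,6], [2,7], [3,4], [3,5], [3,6], [3,7], [4,5], [4,6], [4,7], [5,6], [5,7], [6,7]
  2-simplices (14): [1,2,3], [1,2,4], [1,3,5], [1,4,6], [1,5,7], [1,6,7], [2,3,6], [2,4,7], [2,5,6], [2,5,7], [3,4,5], [3,4,7], [3,6,7], [4,5,6]

giving chain groups C_0 ≅ Z^7, C_1 ≅ Z^21, C_2 ≅ Z^14.

∂_1: C_1 → C_0 maps an edge to its endpoints' difference, ∂[p,q] = q − p. For instance
  ∂[1,7] = [7] − [1].
The resulting 7×21 matrix has rank 6, and its Smith normal form has invariant factors (1,1,1,1,1,1).

The boundary map ∂_2: C_2 → C_1 acts by ∂[p,q,r] = [q,r] − [p,r] + [p,q]. For instance
  ∂[1,2,4] = [2,4] − [1,4] + [1,2],
  ∂[2,4,7] = [4,7] − [2,7] + [2,4].
As a 21×14 matrix over Z this has rank 13, with invariant factors (1,1,1,1,1,1,1,1,1,1,1,1,1).

From H_k ≅ ker(∂_k) / im(∂_{k+1}) we obtain:

  H_0: rank C_0 − rank ∂_1 = 7 − 6 = 1, and the invariant factors of ∂_1 are all 1, so H_0 ≅ Z.
  H_1: rank ker ∂_1 − rank ∂_2 = (21 − 6) − 13 = 2, and the invariant factors of ∂_2 are all 1, so H_1 ≅ Z^2.
  H_2: rank ker ∂_2 − rank ∂_3 = (14 − 13) − 0 = 1, and there is no ∂_3, so H_2 ≅ Z.

(K is a triangulation of the torus T^2.)

H_0 ≅ Z,  H_1 ≅ Z^2,  H_2 ≅ Z.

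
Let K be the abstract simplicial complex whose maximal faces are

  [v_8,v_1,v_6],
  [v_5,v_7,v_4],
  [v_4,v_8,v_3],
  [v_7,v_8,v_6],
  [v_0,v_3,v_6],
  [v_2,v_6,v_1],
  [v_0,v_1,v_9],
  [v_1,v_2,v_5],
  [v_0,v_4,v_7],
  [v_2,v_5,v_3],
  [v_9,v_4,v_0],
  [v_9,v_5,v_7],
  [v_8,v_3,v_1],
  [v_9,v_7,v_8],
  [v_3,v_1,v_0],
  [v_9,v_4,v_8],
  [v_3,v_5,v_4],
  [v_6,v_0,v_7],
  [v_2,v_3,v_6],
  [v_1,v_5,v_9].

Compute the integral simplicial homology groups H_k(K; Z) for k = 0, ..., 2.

H_0 ≅ Z,  H_1 ≅ Z ⊕ Z/2Z,  H_2 = 0.

Order the vertices as v_0 < v_1 < v_2 < v_3 < v_4 < v_5 < v_6 < v_7 < v_8 < v_9. Listing each simplex with vertices in this order, K has dimension 2 with simplices:

  0-simplices (10): [v_0], [v_1], [v_2], [v_3], [v_4], [v_5], [v_6], [v_7], [v_8], [v_9]
  1-simplices (30): (30 of them)
  2-simplices (20): (20 of them)

Hence C_0 ≅ Z^10, C_1 ≅ Z^30, C_2 ≅ Z^20.

Boundary ∂_1: C_1 → C_0 sends each edge [p,q] (with p < q) to q − p. For instance
  ∂[v_6,v_7] = [v_7] − [v_6].
As a 10×30 matrix over Z this has rank 9, with invariant factors (1,1,1,1,1,1,1,1,1).

The boundary map ∂_2: C_2 → C_1 maps a triangle to the signed sum of its edges. For instance
  ∂[v_0,v_6,v_7] = [v_6,v_7] − [v_0,v_7] + [v_0,v_6],
  ∂[v_1,v_6,v_8] = [v_6,v_8] − [v_1,v_8] + [v_1,v_6].
The 30×20 boundary matrix has rank 20 and Smith normal form diag(1,1,1,1,1,1,1,1,1,1,1,1,1,1,1,1,1,1,1,2).

Now H_k = ker ∂_k / im ∂_{k+1}, so:

  H_0: rank C_0 − rank ∂_1 = 10 − 9 = 1, and the invariant factors of ∂_1 are all 1, so H_0 = Z.
  H_1: rank ker ∂_1 − rank ∂_2 = (30 − 9) − 20 = 1, and ∂_2 has invariant factor 2 > 1, so H_1 = Z ⊕ Z/2Z.
  H_2: rank ker ∂_2 − rank ∂_3 = (20 − 20) − 0 = 0, and there is no ∂_3, so H_2 = 0.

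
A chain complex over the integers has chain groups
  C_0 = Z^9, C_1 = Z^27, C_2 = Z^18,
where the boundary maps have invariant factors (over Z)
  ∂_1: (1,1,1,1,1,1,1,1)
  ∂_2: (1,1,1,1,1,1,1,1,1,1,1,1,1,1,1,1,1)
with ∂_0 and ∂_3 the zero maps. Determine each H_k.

H_0 ≅ Z,  H_1 ≅ Z^2,  H_2 ≅ Z.

H_0: b_0 = 9 − 0 − 8 = 1; torsion from ∂_1 factors > 1: none. So H_0 ≅ Z.
H_1: b_1 = 27 − 8 − 17 = 2; torsion from ∂_2 factors > 1: none. So H_1 ≅ Z^2.
H_2: b_2 = 18 − 17 − 0 = 1; torsion from ∂_3 factors > 1: none. So H_2 ≅ Z.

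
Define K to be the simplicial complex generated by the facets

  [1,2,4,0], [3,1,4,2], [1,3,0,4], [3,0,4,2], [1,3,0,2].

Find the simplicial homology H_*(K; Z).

H_0 ≅ Z,  H_1 = 0,  H_2 = 0,  H_3 ≅ Z.

Take the total order 0 < 1 < 2 < 3 < 4 on the vertex set. Then K (dimension 3) consists of the simplices:

  0-simplices (5): [0], [1], [2], [3], [4]
  1-simplices (10): [0,1], [0,2], [0,3], [0,4], [1,2], [1,3], [1,4], [2,3], [2,4], [3,4]
  2-simplices (10): [0,1,2], [0,1,3], [0,1,4], [0,2,3], [0,2,4], [0,3,4], [1,2,3], [1,2,4], [1,3,4], [2,3,4]
  3-simplices (5): [0,1,2,3], [0,1,2,4], [0,1,3,4], [0,2,3,4], [1,2,3,4]

so the chain groups are C_0 ≅ Z^5, C_1 ≅ Z^10, C_2 ≅ Z^10, C_3 ≅ Z^5.

The boundary map ∂_1: C_1 → C_0 is given by ∂[p,q] = [q] − [p].
The resulting 5×10 matrix has rank 4, and its Smith normal form has invariant factors (1,1,1,1).

Boundary ∂_2: C_2 → C_1 maps a triangle to the signed sum of its edges. For instance
  ∂[1,3,4] = [3,4] − [1,4] + [1,3],
  ∂[1,2,3] = [2,3] − [1,3] + [1,2].
This gives a 10×10 integer matrix of rank 6; reducing to Smith normal form yields diagonal entries (1,1,1,1,1,1).

The boundary map ∂_3: C_3 → C_2 sends each 3-simplex σ to the alternating sum Σ_i (−1)^i (σ with its i-th vertex removed). For instance
  ∂[0,1,2,3] = [1,2,3] − [0,2,3] + [0,1,3] − [0,1,2],
  ∂[0,1,2,4] = [1,2,4] − [0,2,4] + [0,1,4] − [0,1,2].
As a 10×5 matrix over Z this has rank 4, with invariant factors (1,1,1,1).

Now H_k = ker ∂_k / im ∂_{k+1}, so:

  H_0: rank C_0 − rank ∂_1 = 5 − 4 = 1, and the invariant factors of ∂_1 are all 1, so H_0 = Z.
  H_1: rank ker ∂_1 − rank ∂_2 = (10 − 4) − 6 = 0, and the invariant factors of ∂_2 are all 1, so H_1 = 0.
  H_2: rank ker ∂_2 − rank ∂_3 = (10 − 6) − 4 = 0, and the invariant factors of ∂_3 are all 1, so H_2 = 0.
  H_3: rank ker ∂_3 − rank ∂_4 = (5 − 4) − 0 = 1, and there is no ∂_4, so H_3 = Z.

As a check, the Euler characteristic is 5 − 10 + 10 − 5 = 0, which agrees with 1 − 0 + 0 − 1 = 0.
(K is a triangulation of the 3-sphere S^3.)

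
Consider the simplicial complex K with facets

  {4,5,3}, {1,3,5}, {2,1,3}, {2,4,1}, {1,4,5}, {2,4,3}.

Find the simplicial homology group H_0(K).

Fix the vertex order 1 < 2 < 3 < 4 < 5 and write every simplex with vertices in increasing order. Then dim K = 2 and the simplices of K are:

  0-simplices (5): [1], [2], [3], [4], [5]
  1-simplices (9): [1,2], [1,3], [1,4], [1,5], [2,3], [2,4], [3,4], [3,5], [4,5]
  2-simplices (6): [1,2,3], [1,2,4], [1,3,5], [1,4,5], [2,3,4], [3,4,5]

giving chain groups C_0 ≅ Z^5, C_1 ≅ Z^9, C_2 ≅ Z^6.

The boundary map ∂_1: C_1 → C_0 sends each edge [p,q] (with p < q) to q − p.
The 5×9 boundary matrix has rank 4 and Smith normal form diag(1,1,1,1).

Boundary ∂_2: C_2 → C_1 maps a triangle to the signed sum of its edges. For instance
  ∂[1,2,4] = [2,4] − [1,4] + [1,2],
  ∂[3,4,5] = [4,5] − [3,5] + [3,4].
As a 9×6 matrix over Z this has rank 5, with invariant factors (1,1,1,1,1).

Now H_k = ker ∂_k / im ∂_{k+1}, so:

  H_0: rank C_0 − rank ∂_1 = 5 − 4 = 1, and the invariant factors of ∂_1 are all 1, so H_0 = Z.

H_0 ≅ Z.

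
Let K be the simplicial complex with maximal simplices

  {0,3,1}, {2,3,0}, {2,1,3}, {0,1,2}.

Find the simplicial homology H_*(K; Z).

H_0 = Z,  H_1 = 0,  H_2 = Z.

Take the total order 0 < 1 < 2 < 3 on the vertex set. Then K (dimension 2) consists of the simplices:

  0-simplices (4): [0], [1], [2], [3]
  1-simplices (6): [0,1], [0,2], [0,3], [1,2], [1,3], [2,3]
  2-simplices (4): [0,1,2], [0,1,3], [0,2,3], [1,2,3]

Hence C_0 ≅ Z^4, C_1 ≅ Z^6, C_2 ≅ Z^4.

∂_1: C_1 → C_0 sends each edge [p,q] (with p < q) to q − p. For instance
  ∂[2,3] = [3] − [2].
The resulting 4×6 matrix has rank 3, and its Smith normal form has invariant factors (1,1,1).

∂_2: C_2 → C_1 maps a triangle to the signed sum of its edges. For instance
  ∂[0,2,3] = [2,3] − [0,3] + [0,2],
  ∂[0,1,3] = [1,3] − [0,3] + [0,1].
As a 6×4 matrix over Z this has rank 3, with invariant factors (1,1,1).

From H_k ≅ ker(∂_k) / im(∂_{k+1}) we obtain:

  H_0: rank C_0 − rank ∂_1 = 4 − 3 = 1, and the invariant factors of ∂_1 are all 1, so H_0 = Z.
  H_1: rank ker ∂_1 − rank ∂_2 = (6 − 3) − 3 = 0, and the invariant factors of ∂_2 are all 1, so H_1 = 0.
  H_2: rank ker ∂_2 − rank ∂_3 = (4 − 3) − 0 = 1, and there is no ∂_3, so H_2 = Z.

As a check, the Euler characteristic is 4 − 6 + 4 = 2, which agrees with 1 − 0 + 1 = 2.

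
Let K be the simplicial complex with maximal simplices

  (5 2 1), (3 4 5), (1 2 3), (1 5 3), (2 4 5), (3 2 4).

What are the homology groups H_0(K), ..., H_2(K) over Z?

K has 5 vertices, 9 edges, 6 triangles.
rank ∂_0 = 0, rank ∂_1 = 4 ⇒ b_0 = 5 − 0 − 4 = 1; all invariant factors of ∂_1 are 1 so no torsion. So H_0 ≅ Z.
rank ∂_1 = 4, rank ∂_2 = 5 ⇒ b_1 = 9 − 4 − 5 = 0; all invariant factors of ∂_2 are 1 so no torsion. So H_1 ≅ 0.
rank ∂_2 = 5, rank ∂_3 = 0 ⇒ b_2 = 6 − 5 − 0 = 1. So H_2 ≅ Z.

H_0 = Z,  H_1 = 0,  H_2 = Z.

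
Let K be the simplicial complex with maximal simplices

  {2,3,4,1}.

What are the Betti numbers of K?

b_0 = 1, b_1 = 0, b_2 = 0, b_3 = 0.

Fix the vertex order 1 < 2 < 3 < 4 and write every simplex with vertices in increasing order. Then dim K = 3 and the simplices of K are:

  0-simplices (4): [1], [2], [3], [4]
  1-simplices (6): [1,2], [1,3], [1,4], [2,3], [2,4], [3,4]
  2-simplices (4): [1,2,3], [1,2,4], [1,3,4], [2,3,4]
  3-simplices (1): [1,2,3,4]

Hence C_0 ≅ Z^4, C_1 ≅ Z^6, C_2 ≅ Z^4, C_3 ≅ Z^1.

The boundary map ∂_1: C_1 → C_0 sends each edge [p,q] (with p < q) to q − p.
As a 4×6 matrix over Z this has rank 3, with invariant factors (1,1,1).

Boundary ∂_2: C_2 → C_1 acts by ∂[p,q,r] = [q,r] − [p,r] + [p,q]. For instance
  ∂[1,3,4] = [3,4] − [1,4] + [1,3],
  ∂[1,2,3] = [2,3] − [1,3] + [1,2].
This gives a 6×4 integer matrix of rank 3; reducing to Smith normal form yields diagonal entries (1,1,1).

∂_3: C_3 → C_2 sends each 3-simplex σ to the alternating sum Σ_i (−1)^i (σ with its i-th vertex removed). For instance
  ∂[1,2,3,4] = [2,3,4] − [1,3,4] + [1,2,4] − [1,2,3].
The 4×1 boundary matrix has rank 1 and Smith normal form diag(1).

Now H_k = ker ∂_k / im ∂_{k+1}, so:

  H_0: rank C_0 − rank ∂_1 = 4 − 3 = 1, and the invariant factors of ∂_1 are all 1, so H_0 = Z.
  H_1: rank ker ∂_1 − rank ∂_2 = (6 − 3) − 3 = 0, and the invariant factors of ∂_2 are all 1, so H_1 = 0.
  H_2: rank ker ∂_2 − rank ∂_3 = (4 − 3) − 1 = 0, and the invariant factors of ∂_3 are all 1, so H_2 = 0.
  H_3: rank ker ∂_3 − rank ∂_4 = (1 − 1) − 0 = 0, and there is no ∂_4, so H_3 = 0.

As a check, the Euler characteristic is 4 − 6 + 4 − 1 = 1, which agrees with 1 − 0 + 0 − 0 = 1.

Hence the Betti numbers are b_0 = 1, b_1 = 0, b_2 = 0, b_3 = 0.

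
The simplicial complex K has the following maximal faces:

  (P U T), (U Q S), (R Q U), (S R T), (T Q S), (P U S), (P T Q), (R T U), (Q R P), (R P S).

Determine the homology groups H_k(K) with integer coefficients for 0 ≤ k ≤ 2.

H_0 ≅ Z,  H_1 ≅ Z/2Z,  H_2 = 0.

We work with the vertex ordering P < Q < R < S < T < U. The simplices of K, each written with vertices in increasing order, are:

  0-simplices (6): P, Q, R, S, T, U
  1-simplices (15): PQ, PR, PS, PT, PU, QR, QS, QT, QU, RS, RT, RU, ST, SU, TU
  2-simplices (10): PQR, PQT, PRS, PSU, PTU, QRU, QST, QSU, RST, RTU

giving chain groups C_0 ≅ Z^6, C_1 ≅ Z^15, C_2 ≅ Z^10.

Boundary ∂_1: C_1 → C_0 maps an edge to its endpoints' difference, ∂[p,q] = q − p.
As a 6×15 matrix over Z this has rank 5, with invariant factors (1,1,1,1,1).

Boundary ∂_2: C_2 → C_1 maps a triangle to the signed sum of its edges. For instance
  ∂PQR = QR − PR + PQ,
  ∂RTU = TU − RU + RT.
The resulting 15×10 matrix has rank 10, and its Smith normal form has invariant factors (1,1,1,1,1,1,1,1,1,2).

Computing H_k = (kernel of ∂_k) / (image of ∂_{k+1}):

  H_0: rank C_0 − rank ∂_1 = 6 − 5 = 1, and the invariant factors of ∂_1 are all 1, so H_0 ≅ Z.
  H_1: rank ker ∂_1 − rank ∂_2 = (15 − 5) − 10 = 0, and ∂_2 has invariant factor 2 > 1, so H_1 ≅ Z/2Z.
  H_2: rank ker ∂_2 − rank ∂_3 = (10 − 10) − 0 = 0, and there is no ∂_3, so H_2 ≅ 0.

(K is a triangulation of the real projective plane RP^2.)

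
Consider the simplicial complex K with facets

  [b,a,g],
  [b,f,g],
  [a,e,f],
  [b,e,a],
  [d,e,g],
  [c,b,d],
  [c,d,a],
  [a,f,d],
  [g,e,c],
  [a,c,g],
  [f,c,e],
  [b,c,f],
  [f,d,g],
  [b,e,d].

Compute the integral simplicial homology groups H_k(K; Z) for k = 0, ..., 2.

Take the total order a < b < c < d < e < f < g on the vertex set. Then K (dimension 2) consists of the simplices:

  0-simplices (7): a, b, c, d, e, f, g
  1-simplices (21): ab, ac, ad, ae, af, ag, bc, bd, be, bf, bg, cd, ce, cf, cg, de, df, dg, ef, eg, fg
  2-simplices (14): abe, abg, acd, acg, adf, aef, bcd, bcf, bde, bfg, cef, ceg, deg, dfg

giving chain groups C_0 ≅ Z^7, C_1 ≅ Z^21, C_2 ≅ Z^14.

Boundary ∂_1: C_1 → C_0 maps an edge to its endpoints' difference, ∂[p,q] = q − p.
As a 7×21 matrix over Z this has rank 6, with invariant factors (1,1,1,1,1,1).

∂_2: C_2 → C_1 maps a triangle to the signed sum of its edges. For instance
  ∂deg = eg − dg + de,
  ∂adf = df − af + ad.
This gives a 21×14 integer matrix of rank 13; reducing to Smith normal form yields diagonal entries (1,1,1,1,1,1,1,1,1,1,1,1,1).

Reading off H_k = ker ∂_k / im ∂_{k+1}:

  H_0: rank C_0 − rank ∂_1 = 7 − 6 = 1, and the invariant factors of ∂_1 are all 1, so H_0 ≅ Z.
  H_1: rank ker ∂_1 − rank ∂_2 = (21 − 6) − 13 = 2, and the invariant factors of ∂_2 are all 1, so H_1 ≅ Z^2.
  H_2: rank ker ∂_2 − rank ∂_3 = (14 − 13) − 0 = 1, and there is no ∂_3, so H_2 ≅ Z.

(K is a triangulation of the torus T^2.)

H_0 ≅ Z,  H_1 ≅ Z^2,  H_2 ≅ Z.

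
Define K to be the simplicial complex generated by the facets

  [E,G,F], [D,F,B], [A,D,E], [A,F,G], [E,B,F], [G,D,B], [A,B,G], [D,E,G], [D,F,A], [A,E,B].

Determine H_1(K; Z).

K has 6 vertices, 15 edges, 10 triangles.
rank ∂_1 = 5, rank ∂_2 = 10 ⇒ b_1 = 15 − 5 − 10 = 0; ∂_2 has invariant factor(s) [2] giving torsion. So H_1 = Z/2Z.

H_1 = Z/2Z.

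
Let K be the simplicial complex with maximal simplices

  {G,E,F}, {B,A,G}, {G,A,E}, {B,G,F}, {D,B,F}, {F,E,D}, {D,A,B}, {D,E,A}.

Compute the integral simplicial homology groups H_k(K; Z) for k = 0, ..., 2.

H_0 = Z,  H_1 = 0,  H_2 = Z.

Order the vertices as A < B < D < E < F < G. Listing each simplex with vertices in this order, K has dimension 2 with simplices:

  0-simplices (6): A, B, D, E, F, G
  1-simplices (12): AB, AD, AE, AG, BD, BF, BG, DE, DF, EF, EG, FG
  2-simplices (8): ABD, ABG, ADE, AEG, BDF, BFG, DEF, EFG

giving chain groups C_0 ≅ Z^6, C_1 ≅ Z^12, C_2 ≅ Z^8.

The boundary map ∂_1: C_1 → C_0 maps an edge to its endpoints' difference, ∂[p,q] = q − p.
As a 6×12 matrix over Z this has rank 5, with invariant factors (1,1,1,1,1).

Boundary ∂_2: C_2 → C_1 acts by ∂[p,q,r] = [q,r] − [p,r] + [p,q]. For instance
  ∂BFG = FG − BG + BF,
  ∂EFG = FG − EG + EF.
The 12×8 boundary matrix has rank 7 and Smith normal form diag(1,1,1,1,1,1,1).

From H_k ≅ ker(∂_k) / im(∂_{k+1}) we obtain:

  H_0: rank C_0 − rank ∂_1 = 6 − 5 = 1, and the invariant factors of ∂_1 are all 1, so H_0 = Z.
  H_1: rank ker ∂_1 − rank ∂_2 = (12 − 5) − 7 = 0, and the invariant factors of ∂_2 are all 1, so H_1 = 0.
  H_2: rank ker ∂_2 − rank ∂_3 = (8 − 7) − 0 = 1, and there is no ∂_3, so H_2 = Z.

As a check, the Euler characteristic is 6 − 12 + 8 = 2, which agrees with 1 − 0 + 1 = 2.
(K is a triangulation of the 2-sphere S^2.)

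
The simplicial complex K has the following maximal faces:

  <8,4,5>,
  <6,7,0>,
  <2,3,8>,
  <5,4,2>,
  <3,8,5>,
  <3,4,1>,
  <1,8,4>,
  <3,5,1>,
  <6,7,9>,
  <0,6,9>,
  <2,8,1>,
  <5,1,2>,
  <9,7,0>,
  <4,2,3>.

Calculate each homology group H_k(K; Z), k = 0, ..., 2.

H_0 = Z^2,  H_1 = Z/2Z,  H_2 = Z.

Order the vertices as 0 < 1 < 2 < 3 < 4 < 5 < 6 < 7 < 8 < 9. Listing each simplex with vertices in this order, K has dimension 2 with simplices:

  0-simplices (10): [0], [1], [2], [3], [4], [5], [6], [7], [8], [9]
  1-simplices (21): [0,6], [0,7], [0,9], [1,2], [1,3], [1,4], [1,5], [1,8], [2,3], [2,4], [2,5], [2,8], [3,4], [3,5], [3,8], [4,5], [4,8], [5,8], [6,7], [6,9], [7,9]
  2-simplices (14): [0,6,7], [0,6,9], [0,7,9], [1,2,5], [1,2,8], [1,3,4], [1,3,5], [1,4,8], [2,3,4], [2,3,8], [2,4,5], [3,5,8], [4,5,8], [6,7,9]

giving chain groups C_0 ≅ Z^10, C_1 ≅ Z^21, C_2 ≅ Z^14.

Boundary ∂_1: C_1 → C_0 sends each edge [p,q] (with p < q) to q − p. For instance
  ∂[1,4] = [4] − [1].
The 10×21 boundary matrix has rank 8 and Smith normal form diag(1,1,1,1,1,1,1,1).

The boundary map ∂_2: C_2 → C_1 acts by ∂[p,q,r] = [q,r] − [p,r] + [p,q]. For instance
  ∂[2,3,8] = [3,8] − [2,8] + [2,3],
  ∂[0,6,7] = [6,7] − [0,7] + [0,6].
This gives a 21×14 integer matrix of rank 13; reducing to Smith normal form yields diagonal entries (1,1,1,1,1,1,1,1,1,1,1,1,2).

Reading off H_k = ker ∂_k / im ∂_{k+1}:

  H_0: rank C_0 − rank ∂_1 = 10 − 8 = 2, and the invariant factors of ∂_1 are all 1, so H_0 = Z^2.
  H_1: rank ker ∂_1 − rank ∂_2 = (21 − 8) − 13 = 0, and ∂_2 has invariant factor 2 > 1, so H_1 = Z/2Z.
  H_2: rank ker ∂_2 − rank ∂_3 = (14 − 13) − 0 = 1, and there is no ∂_3, so H_2 = Z.

As a check, the Euler characteristic is 10 − 21 + 14 = 3, which agrees with 2 − 0 + 1 = 3.
(K is a triangulation of the disjoint union of the 2-sphere S^2 and the real projective plane RP^2.)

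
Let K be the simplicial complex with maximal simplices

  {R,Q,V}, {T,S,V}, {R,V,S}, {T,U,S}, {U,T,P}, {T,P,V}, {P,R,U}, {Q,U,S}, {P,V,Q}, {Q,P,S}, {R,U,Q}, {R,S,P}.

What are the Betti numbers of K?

b_0 = 1, b_1 = 0, b_2 = 0.

Order the vertices as P < Q < R < S < T < U < V. Listing each simplex with vertices in this order, K has dimension 2 with simplices:

  0-simplices (7): P, Q, R, S, T, U, V
  1-simplices (18): PQ, PR, PS, PT, PU, PV, QR, QS, QU, QV, RS, RU, RV, ST, SU, SV, TU, TV
  2-simplices (12): PQS, PQV, PRS, PRU, PTU, PTV, QRU, QRV, QSU, RSV, STU, STV

Hence C_0 ≅ Z^7, C_1 ≅ Z^18, C_2 ≅ Z^12.

∂_1: C_1 → C_0 sends each edge [p,q] (with p < q) to q − p. For instance
  ∂ST = T − S.
As a 7×18 matrix over Z this has rank 6, with invariant factors (1,1,1,1,1,1).

∂_2: C_2 → C_1 sends each 2-simplex [p,q,r] to [q,r] − [p,r] + [p,q]. For instance
  ∂PTV = TV − PV + PT,
  ∂PRS = RS − PS + PR.
This gives a 18×12 integer matrix of rank 12; reducing to Smith normal form yields diagonal entries (1,1,1,1,1,1,1,1,1,1,1,2).

From H_k ≅ ker(∂_k) / im(∂_{k+1}) we obtain:

  H_0: rank C_0 − rank ∂_1 = 7 − 6 = 1, and the invariant factors of ∂_1 are all 1, so H_0 = Z.
  H_1: rank ker ∂_1 − rank ∂_2 = (18 − 6) − 12 = 0, and ∂_2 has invariant factor 2 > 1, so H_1 = Z/2.
  H_2: rank ker ∂_2 − rank ∂_3 = (12 − 12) − 0 = 0, and there is no ∂_3, so H_2 = 0.

(K is a triangulation of the real projective plane RP^2.)

Hence the Betti numbers are b_0 = 1, b_1 = 0, b_2 = 0.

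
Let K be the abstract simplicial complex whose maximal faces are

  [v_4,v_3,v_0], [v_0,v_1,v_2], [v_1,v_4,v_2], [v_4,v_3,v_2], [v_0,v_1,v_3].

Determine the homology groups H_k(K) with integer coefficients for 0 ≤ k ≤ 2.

Fix the vertex order v_0 < v_1 < v_2 < v_3 < v_4 and write every simplex with vertices in increasing order. Then dim K = 2 and the simplices of K are:

  0-simplices (5): [v_0], [v_1], [v_2], [v_3], [v_4]
  1-simplices (10): [v_0,v_1], [v_0,v_2], [v_0,v_3], [v_0,v_4], [v_1,v_2], [v_1,v_3], [v_1,v_4], [v_2,v_3], [v_2,v_4], [v_3,v_4]
  2-simplices (5): [v_0,v_1,v_2], [v_0,v_1,v_3], [v_0,v_3,v_4], [v_1,v_2,v_4], [v_2,v_3,v_4]

Hence C_0 ≅ Z^5, C_1 ≅ Z^10, C_2 ≅ Z^5.

The boundary map ∂_1: C_1 → C_0 is given by ∂[p,q] = [q] − [p].
As a 5×10 matrix over Z this has rank 4, with invariant factors (1,1,1,1).

∂_2: C_2 → C_1 acts by ∂[p,q,r] = [q,r] − [p,r] + [p,q]. For instance
  ∂[v_0,v_1,v_3] = [v_1,v_3] − [v_0,v_3] + [v_0,v_1],
  ∂[v_1,v_2,v_4] = [v_2,v_4] − [v_1,v_4] + [v_1,v_2].
The resulting 10×5 matrix has rank 5, and its Smith normal form has invariant factors (1,1,1,1,1).

From H_k ≅ ker(∂_k) / im(∂_{k+1}) we obtain:

  H_0: rank C_0 − rank ∂_1 = 5 − 4 = 1, and the invariant factors of ∂_1 are all 1, so H_0 ≅ Z.
  H_1: rank ker ∂_1 − rank ∂_2 = (10 − 4) − 5 = 1, and the invariant factors of ∂_2 are all 1, so H_1 ≅ Z.
  H_2: rank ker ∂_2 − rank ∂_3 = (5 − 5) − 0 = 0, and there is no ∂_3, so H_2 ≅ 0.

(K is a triangulation of the Möbius band.)

H_0 = Z,  H_1 = Z,  H_2 = 0.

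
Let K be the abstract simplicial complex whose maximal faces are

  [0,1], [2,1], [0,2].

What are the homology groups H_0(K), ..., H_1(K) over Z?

H_0 = Z,  H_1 = Z.

Take the total order 0 < 1 < 2 on the vertex set. Then K (dimension 1) consists of the simplices:

  0-simplices (3): [0], [1], [2]
  1-simplices (3): [0,1], [0,2], [1,2]

giving chain groups C_0 ≅ Z^3, C_1 ≅ Z^3.

Boundary ∂_1: C_1 → C_0 sends each edge [p,q] (with p < q) to q − p. For instance
  ∂[0,1] = [1] − [0].
This gives a 3×3 integer matrix of rank 2; reducing to Smith normal form yields diagonal entries (1,1).

Computing H_k = (kernel of ∂_k) / (image of ∂_{k+1}):

  H_0: rank C_0 − rank ∂_1 = 3 − 2 = 1, and the invariant factors of ∂_1 are all 1, so H_0 = Z.
  H_1: rank ker ∂_1 − rank ∂_2 = (3 − 2) − 0 = 1, and there is no ∂_2, so H_1 = Z.

As a check, the Euler characteristic is 3 − 3 = 0, which agrees with 1 − 1 = 0.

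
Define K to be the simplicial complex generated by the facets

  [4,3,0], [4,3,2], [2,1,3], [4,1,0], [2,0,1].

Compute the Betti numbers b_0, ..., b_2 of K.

b_0 = 1, b_1 = 1, b_2 = 0.

Fix the vertex order 0 < 1 < 2 < 3 < 4 and write every simplex with vertices in increasing order. Then dim K = 2 and the simplices of K are:

  0-simplices (5): [0], [1], [2], [3], [4]
  1-simplices (10): [0,1], [0,2], [0,3], [0,4], [1,2], [1,3], [1,4], [2,3], [2,4], [3,4]
  2-simplices (5): [0,1,2], [0,1,4], [0,3,4], [1,2,3], [2,3,4]

Hence C_0 ≅ Z^5, C_1 ≅ Z^10, C_2 ≅ Z^5.

Boundary ∂_1: C_1 → C_0 is given by ∂[p,q] = [q] − [p]. For instance
  ∂[2,4] = [4] − [2].
This gives a 5×10 integer matrix of rank 4; reducing to Smith normal form yields diagonal entries (1,1,1,1).

Boundary ∂_2: C_2 → C_1 sends each 2-simplex [p,q,r] to [q,r] − [p,r] + [p,q]. For instance
  ∂[1,2,3] = [2,3] − [1,3] + [1,2],
  ∂[0,3,4] = [3,4] − [0,4] + [0,3].
The resulting 10×5 matrix has rank 5, and its Smith normal form has invariant factors (1,1,1,1,1).

Reading off H_k = ker ∂_k / im ∂_{k+1}:

  H_0: rank C_0 − rank ∂_1 = 5 − 4 = 1, and the invariant factors of ∂_1 are all 1, so H_0 = Z.
  H_1: rank ker ∂_1 − rank ∂_2 = (10 − 4) − 5 = 1, and the invariant factors of ∂_2 are all 1, so H_1 = Z.
  H_2: rank ker ∂_2 − rank ∂_3 = (5 − 5) − 0 = 0, and there is no ∂_3, so H_2 = 0.

Hence the Betti numbers are b_0 = 1, b_1 = 1, b_2 = 0.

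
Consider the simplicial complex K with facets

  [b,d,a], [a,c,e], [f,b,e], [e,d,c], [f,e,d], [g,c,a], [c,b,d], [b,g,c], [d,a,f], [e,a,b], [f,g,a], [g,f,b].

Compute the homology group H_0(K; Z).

K has 7 vertices, 18 edges, 12 triangles.
rank ∂_0 = 0, rank ∂_1 = 6 ⇒ b_0 = 7 − 0 − 6 = 1; all invariant factors of ∂_1 are 1 so no torsion. So H_0 = Z.

H_0 = Z.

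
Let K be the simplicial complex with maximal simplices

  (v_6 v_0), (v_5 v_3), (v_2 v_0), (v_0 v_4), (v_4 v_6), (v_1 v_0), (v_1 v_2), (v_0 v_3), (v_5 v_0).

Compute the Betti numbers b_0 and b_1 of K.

Order the vertices as v_0 < v_1 < v_2 < v_3 < v_4 < v_5 < v_6. Listing each simplex with vertices in this order, K has dimension 1 with simplices:

  0-simplices (7): [v_0], [v_1], [v_2], [v_3], [v_4], [v_5], [v_6]
  1-simplices (9): [v_0,v_1], [v_0,v_2], [v_0,v_3], [v_0,v_4], [v_0,v_5], [v_0,v_6], [v_1,v_2], [v_3,v_5], [v_4,v_6]

so the chain groups are C_0 ≅ Z^7, C_1 ≅ Z^9.

The boundary map ∂_1: C_1 → C_0 is given by ∂[p,q] = [q] − [p].
As a 7×9 matrix over Z this has rank 6, with invariant factors (1,1,1,1,1,1).

Now H_k = ker ∂_k / im ∂_{k+1}, so:

  H_0: rank C_0 − rank ∂_1 = 7 − 6 = 1, and the invariant factors of ∂_1 are all 1, so H_0 ≅ Z.
  H_1: rank ker ∂_1 − rank ∂_2 = (9 − 6) − 0 = 3, and there is no ∂_2, so H_1 ≅ Z^3.

As a check, the Euler characteristic is 7 − 9 = -2, which agrees with 1 − 3 = -2.
(K is a triangulation of a wedge of 3 circles.)

Hence the Betti numbers are b_0 = 1, b_1 = 3.

b_0 = 1, b_1 = 3.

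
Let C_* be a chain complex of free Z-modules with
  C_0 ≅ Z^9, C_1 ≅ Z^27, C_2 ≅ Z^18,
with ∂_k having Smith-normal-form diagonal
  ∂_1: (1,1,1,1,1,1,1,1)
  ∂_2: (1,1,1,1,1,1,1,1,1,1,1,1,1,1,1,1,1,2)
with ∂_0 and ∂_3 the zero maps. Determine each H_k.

H_0 = Z,  H_1 = Z ⊕ Z/2,  H_2 = 0.

H_0: b_0 = 9 − 0 − 8 = 1; torsion from ∂_1 factors > 1: none. So H_0 = Z.
H_1: b_1 = 27 − 8 − 18 = 1; torsion from ∂_2 factors > 1: [2]. So H_1 = Z ⊕ Z/2.
H_2: b_2 = 18 − 18 − 0 = 0; torsion from ∂_3 factors > 1: none. So H_2 = 0.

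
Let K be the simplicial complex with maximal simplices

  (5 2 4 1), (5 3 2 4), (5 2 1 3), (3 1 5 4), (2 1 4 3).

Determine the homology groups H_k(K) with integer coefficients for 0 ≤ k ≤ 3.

H_0 ≅ Z,  H_1 = 0,  H_2 = 0,  H_3 ≅ Z.

K has 5 vertices, 10 edges, 10 triangles, 5 3-simplices.
rank ∂_0 = 0, rank ∂_1 = 4 ⇒ b_0 = 5 − 0 − 4 = 1; all invariant factors of ∂_1 are 1 so no torsion. So H_0 ≅ Z.
rank ∂_1 = 4, rank ∂_2 = 6 ⇒ b_1 = 10 − 4 − 6 = 0; all invariant factors of ∂_2 are 1 so no torsion. So H_1 ≅ 0.
rank ∂_2 = 6, rank ∂_3 = 4 ⇒ b_2 = 10 − 6 − 4 = 0; all invariant factors of ∂_3 are 1 so no torsion. So H_2 ≅ 0.
rank ∂_3 = 4, rank ∂_4 = 0 ⇒ b_3 = 5 − 4 − 0 = 1. So H_3 ≅ Z.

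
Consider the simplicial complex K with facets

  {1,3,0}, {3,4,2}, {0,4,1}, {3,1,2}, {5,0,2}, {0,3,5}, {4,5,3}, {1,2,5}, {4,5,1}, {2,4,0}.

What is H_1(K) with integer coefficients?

Order the vertices as 0 < 1 < 2 < 3 < 4 < 5. Listing each simplex with vertices in this order, K has dimension 2 with simplices:

  0-simplices (6): [0], [1], [2], [3], [4], [5]
  1-simplices (15): [0,1], [0,2], [0,3], [0,4], [0,5], [1,2], [1,3], [1,4], [1,5], [2,3], [2,4], [2,5], [3,4], [3,5], [4,5]
  2-simplices (10): [0,1,3], [0,1,4], [0,2,4], [0,2,5], [0,3,5], [1,2,3], [1,2,5], [1,4,5], [2,3,4], [3,4,5]

so the chain groups are C_0 ≅ Z^6, C_1 ≅ Z^15, C_2 ≅ Z^10.

Boundary ∂_1: C_1 → C_0 sends each edge [p,q] (with p < q) to q − p. For instance
  ∂[1,2] = [2] − [1].
The resulting 6×15 matrix has rank 5, and its Smith normal form has invariant factors (1,1,1,1,1).

The boundary map ∂_2: C_2 → C_1 acts by ∂[p,q,r] = [q,r] − [p,r] + [p,q]. For instance
  ∂[0,3,5] = [3,5] − [0,5] + [0,3],
  ∂[1,2,5] = [2,5] − [1,5] + [1,2].
This gives a 15×10 integer matrix of rank 10; reducing to Smith normal form yields diagonal entries (1,1,1,1,1,1,1,1,1,2).

From H_k ≅ ker(∂_k) / im(∂_{k+1}) we obtain:

  H_1: rank ker ∂_1 − rank ∂_2 = (15 − 5) − 10 = 0, and ∂_2 has invariant factor 2 > 1, so H_1 = Z/2.

H_1 = Z/2.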